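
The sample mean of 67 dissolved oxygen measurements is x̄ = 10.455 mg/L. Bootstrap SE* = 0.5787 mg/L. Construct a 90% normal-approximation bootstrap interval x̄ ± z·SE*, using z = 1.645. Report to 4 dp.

(9.5030, 11.4070)

Margin = 1.645 × 0.5787 = 0.95196
Interval: 10.455 ± 0.95196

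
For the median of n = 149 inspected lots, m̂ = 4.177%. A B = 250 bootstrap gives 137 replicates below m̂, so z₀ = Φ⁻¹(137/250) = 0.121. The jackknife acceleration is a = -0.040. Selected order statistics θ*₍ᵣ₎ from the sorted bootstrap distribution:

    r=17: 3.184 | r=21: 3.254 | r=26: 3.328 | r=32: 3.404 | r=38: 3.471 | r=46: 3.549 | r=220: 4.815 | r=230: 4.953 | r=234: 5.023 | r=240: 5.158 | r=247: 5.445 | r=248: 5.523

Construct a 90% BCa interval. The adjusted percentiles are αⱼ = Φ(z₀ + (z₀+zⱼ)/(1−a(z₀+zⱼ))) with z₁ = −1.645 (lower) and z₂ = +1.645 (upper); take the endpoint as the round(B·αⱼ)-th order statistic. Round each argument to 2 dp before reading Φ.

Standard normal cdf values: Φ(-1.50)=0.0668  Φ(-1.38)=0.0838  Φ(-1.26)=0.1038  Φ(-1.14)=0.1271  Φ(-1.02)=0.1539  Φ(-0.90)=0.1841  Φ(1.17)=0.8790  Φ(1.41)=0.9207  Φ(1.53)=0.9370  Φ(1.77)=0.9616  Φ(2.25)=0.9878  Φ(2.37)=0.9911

Lower: z₀ + z₁ = 0.121 + (-1.645) = -1.524; 1 − a(z₀+z₁) = 1 − (-0.040)(-1.524) = 0.9390; argument = 0.121 + (-1.524)/0.9390 = -1.5019 → -1.50.
α₁ = Φ(-1.50) = 0.0668; rank = round(250 × 0.0668) = 17; θ*₍17₎ = 3.184.
Upper: z₀ + z₂ = 1.766; 1 − a(z₀+z₂) = 1.0706; argument = 1.7705 → 1.77; α₂ = 0.9616; rank = 240; θ*₍240₎ = 5.158.

(3.184, 5.158)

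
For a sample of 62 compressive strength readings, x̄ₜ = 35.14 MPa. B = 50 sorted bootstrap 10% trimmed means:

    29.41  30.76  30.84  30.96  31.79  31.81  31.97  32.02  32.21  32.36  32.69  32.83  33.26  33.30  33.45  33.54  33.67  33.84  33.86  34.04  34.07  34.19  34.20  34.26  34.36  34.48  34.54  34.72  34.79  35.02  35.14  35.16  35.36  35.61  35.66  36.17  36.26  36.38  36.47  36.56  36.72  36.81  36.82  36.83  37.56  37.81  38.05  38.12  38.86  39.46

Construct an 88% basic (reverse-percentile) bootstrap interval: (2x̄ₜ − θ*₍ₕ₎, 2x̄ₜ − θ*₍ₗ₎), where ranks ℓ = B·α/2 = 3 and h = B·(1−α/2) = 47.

(32.23, 39.44)

Percentile endpoints at ranks 3 and 47: θ*₍3₎ = 30.84, θ*₍47₎ = 38.05.
Basic interval reflects these around x̄ₜ:
  lower = 2 × 35.14 − 38.05 = 32.23
  upper = 2 × 35.14 − 30.84 = 39.44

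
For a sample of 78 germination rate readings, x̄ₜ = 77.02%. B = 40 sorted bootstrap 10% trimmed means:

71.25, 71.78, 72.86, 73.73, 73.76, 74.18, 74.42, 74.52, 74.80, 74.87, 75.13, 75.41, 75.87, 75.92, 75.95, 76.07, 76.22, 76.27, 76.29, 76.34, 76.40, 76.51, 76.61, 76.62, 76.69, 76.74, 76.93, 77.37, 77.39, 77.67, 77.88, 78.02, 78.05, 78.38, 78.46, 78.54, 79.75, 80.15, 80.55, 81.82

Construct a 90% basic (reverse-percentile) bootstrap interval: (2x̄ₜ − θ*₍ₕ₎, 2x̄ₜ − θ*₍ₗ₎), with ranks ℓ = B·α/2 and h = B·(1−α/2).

(73.89, 82.26)

Percentile endpoints at ranks 2 and 38: θ*₍2₎ = 71.78, θ*₍38₎ = 80.15.
Basic interval reflects these around x̄ₜ:
  lower = 2 × 77.02 − 80.15 = 73.89
  upper = 2 × 77.02 − 71.78 = 82.26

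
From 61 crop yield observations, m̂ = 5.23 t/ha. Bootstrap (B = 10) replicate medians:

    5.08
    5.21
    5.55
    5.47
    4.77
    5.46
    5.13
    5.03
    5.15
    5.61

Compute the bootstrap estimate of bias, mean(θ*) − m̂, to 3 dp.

mean(θ*) = (5.08 + 5.21 + 5.55 + 5.47 + 4.77 + 5.46 + 5.13 + 5.03 + 5.15 + 5.61) / 10 = 5.2460
bias = 5.2460 − 5.23

bias = +0.016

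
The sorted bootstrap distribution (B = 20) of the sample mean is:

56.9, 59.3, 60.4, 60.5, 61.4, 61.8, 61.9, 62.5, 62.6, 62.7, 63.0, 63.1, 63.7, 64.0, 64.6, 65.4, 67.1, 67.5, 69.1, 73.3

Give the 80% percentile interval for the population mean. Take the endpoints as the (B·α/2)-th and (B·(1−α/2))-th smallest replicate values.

α = 0.20; lower rank = 20 × 0.100 = 2; upper rank = 20 × 0.900 = 18.
The 2nd smallest replicate is 59.3; the 18th is 67.5.

(59.3, 67.5)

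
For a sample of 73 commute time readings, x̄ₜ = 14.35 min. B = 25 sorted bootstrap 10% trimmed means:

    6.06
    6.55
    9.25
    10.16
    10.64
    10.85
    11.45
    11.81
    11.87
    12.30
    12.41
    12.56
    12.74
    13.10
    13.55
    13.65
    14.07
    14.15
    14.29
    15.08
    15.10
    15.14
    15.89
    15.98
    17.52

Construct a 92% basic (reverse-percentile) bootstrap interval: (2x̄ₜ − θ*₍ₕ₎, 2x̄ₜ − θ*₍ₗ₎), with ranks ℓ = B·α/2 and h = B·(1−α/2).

(12.72, 22.64)

Percentile endpoints at ranks 1 and 24: θ*₍1₎ = 6.06, θ*₍24₎ = 15.98.
Basic interval reflects these around x̄ₜ:
  lower = 2 × 14.35 − 15.98 = 12.72
  upper = 2 × 14.35 − 6.06 = 22.64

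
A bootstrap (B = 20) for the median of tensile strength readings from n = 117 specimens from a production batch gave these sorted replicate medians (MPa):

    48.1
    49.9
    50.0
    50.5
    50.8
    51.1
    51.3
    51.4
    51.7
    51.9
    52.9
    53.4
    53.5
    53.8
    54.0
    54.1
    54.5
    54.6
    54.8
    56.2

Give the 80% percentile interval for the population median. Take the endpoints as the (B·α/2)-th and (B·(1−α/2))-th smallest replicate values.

(49.9, 54.6)

α = 0.20; lower rank = 20 × 0.100 = 2; upper rank = 20 × 0.900 = 18.
The 2nd smallest replicate is 49.9; the 18th is 54.6.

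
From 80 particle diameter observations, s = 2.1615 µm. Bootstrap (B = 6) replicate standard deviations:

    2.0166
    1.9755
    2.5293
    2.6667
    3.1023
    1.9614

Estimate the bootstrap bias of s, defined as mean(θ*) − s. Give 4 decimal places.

bias = +0.2138

mean(θ*) = (2.0166 + 1.9755 + 2.5293 + 2.6667 + 3.1023 + 1.9614) / 6 = 2.37530
bias = 2.37530 − 2.1615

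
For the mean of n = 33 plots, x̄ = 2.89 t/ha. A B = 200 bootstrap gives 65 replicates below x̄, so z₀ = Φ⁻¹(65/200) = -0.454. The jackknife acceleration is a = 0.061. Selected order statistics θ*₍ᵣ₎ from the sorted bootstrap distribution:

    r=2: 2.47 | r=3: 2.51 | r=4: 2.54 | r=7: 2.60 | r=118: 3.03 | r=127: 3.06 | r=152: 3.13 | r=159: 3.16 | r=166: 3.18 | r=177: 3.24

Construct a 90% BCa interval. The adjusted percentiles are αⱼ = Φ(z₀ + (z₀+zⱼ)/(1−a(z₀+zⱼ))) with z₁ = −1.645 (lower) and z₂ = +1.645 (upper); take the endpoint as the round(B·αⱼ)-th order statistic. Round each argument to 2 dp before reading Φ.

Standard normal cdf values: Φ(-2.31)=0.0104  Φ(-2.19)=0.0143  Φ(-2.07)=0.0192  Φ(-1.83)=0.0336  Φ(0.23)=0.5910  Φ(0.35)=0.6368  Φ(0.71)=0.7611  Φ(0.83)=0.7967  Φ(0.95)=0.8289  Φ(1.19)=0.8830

(2.47, 3.16)

Lower: z₀ + z₁ = -0.454 + (-1.645) = -2.099; 1 − a(z₀+z₁) = 1 − (0.061)(-2.099) = 1.1280; argument = -0.454 + (-2.099)/1.1280 = -2.3148 → -2.31.
α₁ = Φ(-2.31) = 0.0104; rank = round(200 × 0.0104) = 2; θ*₍2₎ = 2.47.
Upper: z₀ + z₂ = 1.191; 1 − a(z₀+z₂) = 0.9273; argument = 0.8303 → 0.83; α₂ = 0.7967; rank = 159; θ*₍159₎ = 3.16.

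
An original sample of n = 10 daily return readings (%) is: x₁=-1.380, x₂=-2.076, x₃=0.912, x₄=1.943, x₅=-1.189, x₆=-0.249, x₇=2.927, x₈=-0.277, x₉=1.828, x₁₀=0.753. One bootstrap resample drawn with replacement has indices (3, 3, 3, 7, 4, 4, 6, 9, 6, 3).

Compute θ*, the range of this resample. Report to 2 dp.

θ* = 3.18

Resample values: 0.912, 0.912, 0.912, 2.927, 1.943, 1.943, -0.249, 1.828, -0.249, 0.912.
Range = 2.927 − -0.249 = 3.18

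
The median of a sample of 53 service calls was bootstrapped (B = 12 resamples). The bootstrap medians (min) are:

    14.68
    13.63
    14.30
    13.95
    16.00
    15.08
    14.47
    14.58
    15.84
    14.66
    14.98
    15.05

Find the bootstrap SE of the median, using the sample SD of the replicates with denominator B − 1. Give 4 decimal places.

Bootstrap SE is the standard deviation of the 12 replicate medians.
Mean of replicates: (14.68 + 13.63 + 14.30 + 13.95 + 16.00 + 15.08 + 14.47 + 14.58 + 15.84 + 14.66 + 14.98 + 15.05) / 12 = 177.22000 / 12 = 14.76833
Sum of squared deviations: (−0.08833)² + (−1.13833)² + (−0.46833)² + (−0.81833)² + (+1.23167)² + (+0.31167)² + (−0.29833)² + (−0.18833)² + (+1.07167)² + (−0.10833)² + (+0.21167)² + (+0.28167)² = 5.21557
Variance = 5.21557 / 11 = 0.47414
SE* = √0.47414

SE* = 0.6886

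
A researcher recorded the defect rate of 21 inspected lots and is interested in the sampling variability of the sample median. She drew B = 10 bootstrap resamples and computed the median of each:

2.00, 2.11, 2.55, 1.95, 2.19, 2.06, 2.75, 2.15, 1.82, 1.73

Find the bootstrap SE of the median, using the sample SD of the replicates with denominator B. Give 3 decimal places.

SE* = 0.296

Bootstrap SE is the standard deviation of the 10 replicate medians.
Mean of replicates: (2.00 + 2.11 + 2.55 + 1.95 + 2.19 + 2.06 + 2.75 + 2.15 + 1.82 + 1.73) / 10 = 21.3100 / 10 = 2.1310
Sum of squared deviations: (−0.1310)² + (−0.0210)² + (+0.4190)² + (−0.1810)² + (+0.0590)² + (−0.0710)² + (+0.6190)² + (+0.0190)² + (−0.3110)² + (−0.4010)² = 0.8755
Variance = 0.8755 / 10 = 0.0875
SE* = √0.0875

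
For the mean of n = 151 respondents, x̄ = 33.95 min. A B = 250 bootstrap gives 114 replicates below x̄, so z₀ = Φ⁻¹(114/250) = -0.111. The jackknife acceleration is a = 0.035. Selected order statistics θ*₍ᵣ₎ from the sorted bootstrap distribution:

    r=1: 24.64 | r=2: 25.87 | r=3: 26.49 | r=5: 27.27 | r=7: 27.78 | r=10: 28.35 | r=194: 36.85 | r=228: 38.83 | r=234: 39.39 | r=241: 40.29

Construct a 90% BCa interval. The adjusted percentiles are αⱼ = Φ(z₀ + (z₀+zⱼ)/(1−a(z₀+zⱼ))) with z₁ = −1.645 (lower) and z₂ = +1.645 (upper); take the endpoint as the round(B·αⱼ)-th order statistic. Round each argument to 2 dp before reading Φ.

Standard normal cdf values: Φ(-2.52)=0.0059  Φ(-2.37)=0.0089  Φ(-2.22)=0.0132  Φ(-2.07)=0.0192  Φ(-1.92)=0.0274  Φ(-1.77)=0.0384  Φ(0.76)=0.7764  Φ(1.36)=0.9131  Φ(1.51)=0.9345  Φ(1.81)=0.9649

(28.35, 39.39)

Lower: z₀ + z₁ = -0.111 + (-1.645) = -1.756; 1 − a(z₀+z₁) = 1 − (0.035)(-1.756) = 1.0615; argument = -0.111 + (-1.756)/1.0615 = -1.7653 → -1.77.
α₁ = Φ(-1.77) = 0.0384; rank = round(250 × 0.0384) = 10; θ*₍10₎ = 28.35.
Upper: z₀ + z₂ = 1.534; 1 − a(z₀+z₂) = 0.9463; argument = 1.5100 → 1.51; α₂ = 0.9345; rank = 234; θ*₍234₎ = 39.39.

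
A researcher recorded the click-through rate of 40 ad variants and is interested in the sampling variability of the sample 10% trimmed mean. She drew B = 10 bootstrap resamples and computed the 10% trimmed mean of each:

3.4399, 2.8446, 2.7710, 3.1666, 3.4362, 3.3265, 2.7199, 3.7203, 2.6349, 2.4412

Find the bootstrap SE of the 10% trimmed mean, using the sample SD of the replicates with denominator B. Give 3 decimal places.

SE* = 0.402

Bootstrap SE is the standard deviation of the 10 replicate 10% trimmed means.
Mean of replicates: (3.4399 + 2.8446 + 2.7710 + 3.1666 + 3.4362 + 3.3265 + 2.7199 + 3.7203 + 2.6349 + 2.4412) / 10 = 30.50110 / 10 = 3.05011
Sum of squared deviations: (+0.38979)² + (−0.20551)² + (−0.27911)² + (+0.11649)² + (+0.38609)² + (+0.27639)² + (−0.33021)² + (+0.67019)² + (−0.41521)² + (−0.60891)² = 1.61246
Variance = 1.61246 / 10 = 0.16125
SE* = √0.16125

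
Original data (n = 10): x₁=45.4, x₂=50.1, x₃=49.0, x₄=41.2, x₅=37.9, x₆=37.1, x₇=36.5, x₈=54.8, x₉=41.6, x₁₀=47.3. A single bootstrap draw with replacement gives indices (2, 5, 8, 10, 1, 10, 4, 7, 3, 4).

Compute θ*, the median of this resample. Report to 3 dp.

Resample values: 50.1, 37.9, 54.8, 47.3, 45.4, 47.3, 41.2, 36.5, 49.0, 41.2.
Sorted: 36.5, 37.9, 41.2, 41.2, 45.4, 47.3, 47.3, 49.0, 50.1, 54.8
Median = average of the two middle values = 46.350

θ* = 46.350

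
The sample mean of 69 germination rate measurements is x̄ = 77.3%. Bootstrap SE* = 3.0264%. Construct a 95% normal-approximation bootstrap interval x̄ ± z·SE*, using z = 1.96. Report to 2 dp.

(71.37, 83.23)

Margin = 1.96 × 3.0264 = 5.932
Interval: 77.3 ± 5.932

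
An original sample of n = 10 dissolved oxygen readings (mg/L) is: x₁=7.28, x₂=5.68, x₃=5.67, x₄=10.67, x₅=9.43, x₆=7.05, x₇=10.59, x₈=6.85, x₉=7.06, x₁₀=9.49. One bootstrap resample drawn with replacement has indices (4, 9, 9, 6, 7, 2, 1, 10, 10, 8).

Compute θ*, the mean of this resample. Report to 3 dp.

Resample values: 10.67, 7.06, 7.06, 7.05, 10.59, 5.68, 7.28, 9.49, 9.49, 6.85.
Mean = (10.67 + 7.06 + 7.06 + 7.05 + 10.59 + 5.68 + 7.28 + 9.49 + 9.49 + 6.85) / 10 = 81.220 / 10 = 8.122

θ* = 8.122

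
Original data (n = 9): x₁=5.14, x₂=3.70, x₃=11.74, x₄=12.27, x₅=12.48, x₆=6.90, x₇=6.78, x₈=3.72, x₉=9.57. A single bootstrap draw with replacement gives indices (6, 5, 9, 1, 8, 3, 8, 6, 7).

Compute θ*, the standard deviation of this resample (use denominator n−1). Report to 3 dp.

θ* = 3.210

Resample values: 6.90, 12.48, 9.57, 5.14, 3.72, 11.74, 3.72, 6.90, 6.78.
Mean = 7.4389; sum of squared deviations = 82.4141
s² = 82.4141 / 8 = 10.3018
s = √10.3018 = 3.210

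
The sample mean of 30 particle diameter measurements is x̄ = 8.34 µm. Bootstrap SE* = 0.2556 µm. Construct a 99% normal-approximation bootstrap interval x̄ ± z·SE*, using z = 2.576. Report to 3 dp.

(7.682, 8.998)

Margin = 2.576 × 0.2556 = 0.6584
Interval: 8.34 ± 0.6584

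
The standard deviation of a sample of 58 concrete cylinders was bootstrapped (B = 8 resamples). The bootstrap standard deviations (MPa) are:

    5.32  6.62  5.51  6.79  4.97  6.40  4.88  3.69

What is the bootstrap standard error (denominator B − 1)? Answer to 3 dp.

SE* = 1.049

Bootstrap SE is the standard deviation of the 8 replicate standard deviations.
Mean of replicates: (5.32 + 6.62 + 5.51 + 6.79 + 4.97 + 6.40 + 4.88 + 3.69) / 8 = 44.1800 / 8 = 5.5225
Sum of squared deviations: (−0.2025)² + (+1.0975)² + (−0.0125)² + (+1.2675)² + (−0.5525)² + (+0.8775)² + (−0.6425)² + (−1.8325)² = 7.6984
Variance = 7.6984 / 7 = 1.0998
SE* = √1.0998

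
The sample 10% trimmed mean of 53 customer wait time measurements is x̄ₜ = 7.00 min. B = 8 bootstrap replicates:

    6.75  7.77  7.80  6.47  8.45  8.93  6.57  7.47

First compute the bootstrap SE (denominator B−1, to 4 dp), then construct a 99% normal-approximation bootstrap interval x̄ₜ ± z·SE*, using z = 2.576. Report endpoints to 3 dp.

Mean of replicates = 7.5263; sum of squared deviations = 5.5940; SE* = √(5.5940/7) = 0.8939
Margin = 2.576 × 0.8939 = 2.3027
Interval: 7.00 ± 2.3027

(4.697, 9.303)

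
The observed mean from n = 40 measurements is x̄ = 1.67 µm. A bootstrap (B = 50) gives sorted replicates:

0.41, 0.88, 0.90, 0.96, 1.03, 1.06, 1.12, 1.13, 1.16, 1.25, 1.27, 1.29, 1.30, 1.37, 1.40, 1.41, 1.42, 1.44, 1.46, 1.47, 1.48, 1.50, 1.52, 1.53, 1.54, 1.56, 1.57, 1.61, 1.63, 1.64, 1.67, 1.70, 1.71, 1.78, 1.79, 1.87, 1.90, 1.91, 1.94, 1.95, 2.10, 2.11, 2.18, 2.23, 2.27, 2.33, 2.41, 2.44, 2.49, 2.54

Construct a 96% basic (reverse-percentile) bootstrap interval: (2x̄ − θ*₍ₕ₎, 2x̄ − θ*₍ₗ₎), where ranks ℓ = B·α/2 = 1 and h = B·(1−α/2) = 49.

(0.85, 2.93)

Percentile endpoints at ranks 1 and 49: θ*₍1₎ = 0.41, θ*₍49₎ = 2.49.
Basic interval reflects these around x̄:
  lower = 2 × 1.67 − 2.49 = 0.85
  upper = 2 × 1.67 − 0.41 = 2.93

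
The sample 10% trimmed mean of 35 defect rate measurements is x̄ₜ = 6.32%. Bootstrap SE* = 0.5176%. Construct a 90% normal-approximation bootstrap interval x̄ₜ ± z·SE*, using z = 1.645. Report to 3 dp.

Margin = 1.645 × 0.5176 = 0.8515
Interval: 6.32 ± 0.8515

(5.469, 7.171)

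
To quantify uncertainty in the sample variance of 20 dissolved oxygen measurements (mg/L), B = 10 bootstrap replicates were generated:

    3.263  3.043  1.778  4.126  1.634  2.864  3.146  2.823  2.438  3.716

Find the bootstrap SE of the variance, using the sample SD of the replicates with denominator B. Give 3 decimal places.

SE* = 0.739

Bootstrap SE is the standard deviation of the 10 replicate variances.
Mean of replicates: (3.263 + 3.043 + 1.778 + 4.126 + 1.634 + 2.864 + 3.146 + 2.823 + 2.438 + 3.716) / 10 = 28.8310 / 10 = 2.8831
Sum of squared deviations: (+0.3799)² + (+0.1599)² + (−1.1051)² + (+1.2429)² + (−1.2491)² + (−0.0191)² + (+0.2629)² + (−0.0601)² + (−0.4451)² + (+0.8329)² = 5.4611
Variance = 5.4611 / 10 = 0.5461
SE* = √0.5461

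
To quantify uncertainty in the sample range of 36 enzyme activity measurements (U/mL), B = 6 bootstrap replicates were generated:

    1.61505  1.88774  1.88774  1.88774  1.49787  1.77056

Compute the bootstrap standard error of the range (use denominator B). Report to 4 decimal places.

Bootstrap SE is the standard deviation of the 6 replicate ranges.
Mean of replicates: (1.61505 + 1.88774 + 1.88774 + 1.88774 + 1.49787 + 1.77056) / 6 = 10.546700 / 6 = 1.757783
Sum of squared deviations: (−0.142733)² + (+0.129957)² + (+0.129957)² + (+0.129957)² + (−0.259913)² + (+0.012777)² = 0.138757
Variance = 0.138757 / 6 = 0.023126
SE* = √0.023126

SE* = 0.1521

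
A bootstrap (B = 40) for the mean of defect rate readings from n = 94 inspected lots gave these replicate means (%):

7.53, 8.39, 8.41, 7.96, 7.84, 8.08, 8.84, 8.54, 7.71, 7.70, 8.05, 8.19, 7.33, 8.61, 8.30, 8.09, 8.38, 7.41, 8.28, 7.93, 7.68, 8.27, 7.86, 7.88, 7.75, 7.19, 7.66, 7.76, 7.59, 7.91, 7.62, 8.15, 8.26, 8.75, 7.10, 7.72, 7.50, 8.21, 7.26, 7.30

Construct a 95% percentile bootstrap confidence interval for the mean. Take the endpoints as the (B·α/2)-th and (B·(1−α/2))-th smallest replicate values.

(7.10, 8.75)

Sorted replicates: 7.10, 7.19, 7.26, 7.30, 7.33, 7.41, 7.50, 7.53, 7.59, 7.62, 7.66, 7.68, 7.70, 7.71, 7.72, 7.75, 7.76, 7.84, 7.86, 7.88, 7.91, 7.93, 7.96, 8.05, 8.08, 8.09, 8.15, 8.19, 8.21, 8.26, 8.27, 8.28, 8.30, 8.38, 8.39, 8.41, 8.54, 8.61, 8.75, 8.84
α = 0.05; lower rank = 40 × 0.025 = 1; upper rank = 40 × 0.975 = 39.
The 1st smallest replicate is 7.10; the 39th is 8.75.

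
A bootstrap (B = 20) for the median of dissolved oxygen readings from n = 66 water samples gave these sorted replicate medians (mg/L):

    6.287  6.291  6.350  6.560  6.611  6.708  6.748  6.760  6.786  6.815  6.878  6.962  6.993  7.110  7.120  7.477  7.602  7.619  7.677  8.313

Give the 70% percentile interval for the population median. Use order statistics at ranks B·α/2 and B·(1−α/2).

α = 0.30; lower rank = 20 × 0.150 = 3; upper rank = 20 × 0.850 = 17.
The 3rd smallest replicate is 6.350; the 17th is 7.602.

(6.350, 7.602)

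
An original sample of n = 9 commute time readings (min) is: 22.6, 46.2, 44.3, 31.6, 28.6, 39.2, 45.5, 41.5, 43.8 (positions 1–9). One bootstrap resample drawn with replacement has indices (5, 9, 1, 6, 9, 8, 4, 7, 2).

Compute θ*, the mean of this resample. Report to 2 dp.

θ* = 38.09

Resample values: 28.6, 43.8, 22.6, 39.2, 43.8, 41.5, 31.6, 45.5, 46.2.
Mean = (28.6 + 43.8 + 22.6 + 39.2 + 43.8 + 41.5 + 31.6 + 45.5 + 46.2) / 9 = 342.80 / 9 = 38.09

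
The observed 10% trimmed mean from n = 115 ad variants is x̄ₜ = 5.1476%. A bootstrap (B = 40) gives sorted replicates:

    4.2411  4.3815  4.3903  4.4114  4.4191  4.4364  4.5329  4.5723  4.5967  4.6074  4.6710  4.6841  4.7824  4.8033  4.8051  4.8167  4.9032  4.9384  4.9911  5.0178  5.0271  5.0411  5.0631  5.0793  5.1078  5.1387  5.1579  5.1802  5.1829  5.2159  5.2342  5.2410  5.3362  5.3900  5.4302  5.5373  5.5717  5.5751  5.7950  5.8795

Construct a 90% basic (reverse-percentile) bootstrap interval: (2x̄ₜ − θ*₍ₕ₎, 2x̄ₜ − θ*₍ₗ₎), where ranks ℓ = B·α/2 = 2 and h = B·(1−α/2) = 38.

Percentile endpoints at ranks 2 and 38: θ*₍2₎ = 4.3815, θ*₍38₎ = 5.5751.
Basic interval reflects these around x̄ₜ:
  lower = 2 × 5.1476 − 5.5751 = 4.7201
  upper = 2 × 5.1476 − 4.3815 = 5.9137

(4.7201, 5.9137)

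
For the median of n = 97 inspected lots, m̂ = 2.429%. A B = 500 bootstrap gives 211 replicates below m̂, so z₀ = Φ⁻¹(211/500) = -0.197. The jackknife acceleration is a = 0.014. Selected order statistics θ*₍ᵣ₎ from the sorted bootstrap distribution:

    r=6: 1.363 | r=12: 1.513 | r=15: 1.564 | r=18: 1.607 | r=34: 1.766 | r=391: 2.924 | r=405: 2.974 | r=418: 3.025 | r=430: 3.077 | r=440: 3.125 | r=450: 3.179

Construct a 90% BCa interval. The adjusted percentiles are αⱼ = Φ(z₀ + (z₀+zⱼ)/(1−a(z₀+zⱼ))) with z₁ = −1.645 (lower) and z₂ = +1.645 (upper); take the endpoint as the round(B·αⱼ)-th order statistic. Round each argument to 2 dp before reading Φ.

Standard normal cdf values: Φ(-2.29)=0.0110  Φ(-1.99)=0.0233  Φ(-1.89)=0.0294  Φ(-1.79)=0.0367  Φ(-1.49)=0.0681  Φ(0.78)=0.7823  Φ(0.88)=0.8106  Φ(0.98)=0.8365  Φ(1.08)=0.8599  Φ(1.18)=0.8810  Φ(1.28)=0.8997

(1.513, 3.179)

Lower: z₀ + z₁ = -0.197 + (-1.645) = -1.842; 1 − a(z₀+z₁) = 1 − (0.014)(-1.842) = 1.0258; argument = -0.197 + (-1.842)/1.0258 = -1.9927 → -1.99.
α₁ = Φ(-1.99) = 0.0233; rank = round(500 × 0.0233) = 12; θ*₍12₎ = 1.513.
Upper: z₀ + z₂ = 1.448; 1 − a(z₀+z₂) = 0.9797; argument = 1.2810 → 1.28; α₂ = 0.8997; rank = 450; θ*₍450₎ = 3.179.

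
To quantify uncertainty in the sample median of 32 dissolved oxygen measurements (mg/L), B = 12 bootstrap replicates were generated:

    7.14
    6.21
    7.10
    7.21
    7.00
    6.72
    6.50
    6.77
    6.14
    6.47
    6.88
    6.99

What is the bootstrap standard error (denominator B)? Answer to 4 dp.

SE* = 0.3449

Bootstrap SE is the standard deviation of the 12 replicate medians.
Mean of replicates: (7.14 + 6.21 + 7.10 + 7.21 + 7.00 + 6.72 + 6.50 + 6.77 + 6.14 + 6.47 + 6.88 + 6.99) / 12 = 81.13000 / 12 = 6.76083
Sum of squared deviations: (+0.37917)² + (−0.55083)² + (+0.33917)² + (+0.44917)² + (+0.23917)² + (−0.04083)² + (−0.26083)² + (+0.00917)² + (−0.62083)² + (−0.29083)² + (+0.11917)² + (+0.22917)² = 1.42769
Variance = 1.42769 / 12 = 0.11897
SE* = √0.11897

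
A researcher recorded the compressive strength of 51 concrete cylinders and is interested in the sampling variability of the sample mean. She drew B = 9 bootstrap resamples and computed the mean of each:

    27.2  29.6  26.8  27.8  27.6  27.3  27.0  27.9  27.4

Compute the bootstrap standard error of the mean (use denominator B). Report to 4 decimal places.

SE* = 0.7757

Bootstrap SE is the standard deviation of the 9 replicate means.
Mean of replicates: (27.2 + 29.6 + 26.8 + 27.8 + 27.6 + 27.3 + 27.0 + 27.9 + 27.4) / 9 = 248.60000 / 9 = 27.62222
Sum of squared deviations: (−0.42222)² + (+1.97778)² + (−0.82222)² + (+0.17778)² + (−0.02222)² + (−0.32222)² + (−0.62222)² + (+0.27778)² + (−0.22222)² = 5.41556
Variance = 5.41556 / 9 = 0.60173
SE* = √0.60173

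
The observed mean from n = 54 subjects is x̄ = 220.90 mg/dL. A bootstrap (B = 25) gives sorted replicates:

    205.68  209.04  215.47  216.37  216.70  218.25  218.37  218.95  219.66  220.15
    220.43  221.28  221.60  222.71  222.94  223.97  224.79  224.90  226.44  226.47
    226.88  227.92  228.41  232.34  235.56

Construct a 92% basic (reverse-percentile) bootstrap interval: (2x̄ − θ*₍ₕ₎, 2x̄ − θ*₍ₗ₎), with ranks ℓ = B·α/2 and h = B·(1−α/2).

Percentile endpoints at ranks 1 and 24: θ*₍1₎ = 205.68, θ*₍24₎ = 232.34.
Basic interval reflects these around x̄:
  lower = 2 × 220.90 − 232.34 = 209.46
  upper = 2 × 220.90 − 205.68 = 236.12

(209.46, 236.12)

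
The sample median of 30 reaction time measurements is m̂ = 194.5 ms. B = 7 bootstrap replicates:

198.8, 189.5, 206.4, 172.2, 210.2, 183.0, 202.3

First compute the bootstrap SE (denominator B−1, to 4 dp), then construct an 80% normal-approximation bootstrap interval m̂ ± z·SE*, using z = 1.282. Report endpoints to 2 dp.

(176.97, 212.03)

Mean of replicates = 194.6286; sum of squared deviations = 1121.8543; SE* = √(1121.8543/6) = 13.6739
Margin = 1.282 × 13.6739 = 17.530
Interval: 194.5 ± 17.530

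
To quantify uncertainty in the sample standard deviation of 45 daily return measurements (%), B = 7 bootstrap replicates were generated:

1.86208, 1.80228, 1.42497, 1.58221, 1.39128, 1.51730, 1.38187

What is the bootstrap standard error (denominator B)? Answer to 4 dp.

SE* = 0.1814

Bootstrap SE is the standard deviation of the 7 replicate standard deviations.
Mean of replicates: (1.86208 + 1.80228 + 1.42497 + 1.58221 + 1.39128 + 1.51730 + 1.38187) / 7 = 10.961990 / 7 = 1.565999
Sum of squared deviations: (+0.296081)² + (+0.236281)² + (−0.141029)² + (+0.016211)² + (−0.174719)² + (−0.048699)² + (−0.184129)² = 0.230446
Variance = 0.230446 / 7 = 0.032921
SE* = √0.032921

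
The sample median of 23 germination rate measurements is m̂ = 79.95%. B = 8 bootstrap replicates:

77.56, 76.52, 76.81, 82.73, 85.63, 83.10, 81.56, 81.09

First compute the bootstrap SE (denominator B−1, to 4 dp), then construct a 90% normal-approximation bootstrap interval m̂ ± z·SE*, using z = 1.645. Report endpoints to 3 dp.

Mean of replicates = 80.6250; sum of squared deviations = 77.4966; SE* = √(77.4966/7) = 3.3273
Margin = 1.645 × 3.3273 = 5.4734
Interval: 79.95 ± 5.4734

(74.477, 85.423)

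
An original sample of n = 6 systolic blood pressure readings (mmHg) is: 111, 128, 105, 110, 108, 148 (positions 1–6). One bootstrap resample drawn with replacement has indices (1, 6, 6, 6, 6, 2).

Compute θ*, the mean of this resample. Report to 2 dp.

θ* = 138.50

Resample values: 111, 148, 148, 148, 148, 128.
Mean = (111 + 148 + 148 + 148 + 148 + 128) / 6 = 831.0 / 6 = 138.50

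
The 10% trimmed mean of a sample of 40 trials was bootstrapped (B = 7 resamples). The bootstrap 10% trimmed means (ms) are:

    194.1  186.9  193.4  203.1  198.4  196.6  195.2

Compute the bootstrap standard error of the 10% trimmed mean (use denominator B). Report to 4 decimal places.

SE* = 4.5936

Bootstrap SE is the standard deviation of the 7 replicate 10% trimmed means.
Mean of replicates: (194.1 + 186.9 + 193.4 + 203.1 + 198.4 + 196.6 + 195.2) / 7 = 1367.70000 / 7 = 195.38571
Sum of squared deviations: (−1.28571)² + (−8.48571)² + (−1.98571)² + (+7.71429)² + (+3.01429)² + (+1.21429)² + (−0.18571)² = 147.70857
Variance = 147.70857 / 7 = 21.10122
SE* = √21.10122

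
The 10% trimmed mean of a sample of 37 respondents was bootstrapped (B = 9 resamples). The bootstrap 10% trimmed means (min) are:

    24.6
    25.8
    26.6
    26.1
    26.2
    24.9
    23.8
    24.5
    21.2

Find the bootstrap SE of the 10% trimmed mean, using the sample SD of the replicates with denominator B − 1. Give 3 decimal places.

Bootstrap SE is the standard deviation of the 9 replicate 10% trimmed means.
Mean of replicates: (24.6 + 25.8 + 26.6 + 26.1 + 26.2 + 24.9 + 23.8 + 24.5 + 21.2) / 9 = 223.7000 / 9 = 24.8556
Sum of squared deviations: (−0.2556)² + (+0.9444)² + (+1.7444)² + (+1.2444)² + (+1.3444)² + (+0.0444)² + (−1.0556)² + (−0.3556)² + (−3.6556)² = 21.9622
Variance = 21.9622 / 8 = 2.7453
SE* = √2.7453

SE* = 1.657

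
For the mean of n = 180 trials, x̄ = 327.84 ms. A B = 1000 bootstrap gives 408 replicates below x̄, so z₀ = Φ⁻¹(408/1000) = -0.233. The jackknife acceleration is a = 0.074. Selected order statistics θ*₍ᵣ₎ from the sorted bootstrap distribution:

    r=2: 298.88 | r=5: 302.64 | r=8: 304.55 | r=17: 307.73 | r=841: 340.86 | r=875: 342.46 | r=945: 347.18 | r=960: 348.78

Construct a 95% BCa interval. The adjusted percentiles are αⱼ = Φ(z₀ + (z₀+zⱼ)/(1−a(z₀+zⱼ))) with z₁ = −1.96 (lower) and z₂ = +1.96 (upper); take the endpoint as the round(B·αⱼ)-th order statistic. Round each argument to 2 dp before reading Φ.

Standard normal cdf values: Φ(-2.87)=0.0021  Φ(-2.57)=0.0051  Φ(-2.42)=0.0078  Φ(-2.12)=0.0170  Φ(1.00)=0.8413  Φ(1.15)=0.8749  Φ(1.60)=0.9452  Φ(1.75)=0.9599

Lower: z₀ + z₁ = -0.233 + (-1.960) = -2.193; 1 − a(z₀+z₁) = 1 − (0.074)(-2.193) = 1.1623; argument = -0.233 + (-2.193)/1.1623 = -2.1198 → -2.12.
α₁ = Φ(-2.12) = 0.0170; rank = round(1000 × 0.0170) = 17; θ*₍17₎ = 307.73.
Upper: z₀ + z₂ = 1.727; 1 − a(z₀+z₂) = 0.8722; argument = 1.7470 → 1.75; α₂ = 0.9599; rank = 960; θ*₍960₎ = 348.78.

(307.73, 348.78)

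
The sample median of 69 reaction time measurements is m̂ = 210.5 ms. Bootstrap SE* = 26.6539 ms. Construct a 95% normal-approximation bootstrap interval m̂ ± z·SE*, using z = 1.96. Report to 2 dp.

Margin = 1.96 × 26.6539 = 52.242
Interval: 210.5 ± 52.242

(158.26, 262.74)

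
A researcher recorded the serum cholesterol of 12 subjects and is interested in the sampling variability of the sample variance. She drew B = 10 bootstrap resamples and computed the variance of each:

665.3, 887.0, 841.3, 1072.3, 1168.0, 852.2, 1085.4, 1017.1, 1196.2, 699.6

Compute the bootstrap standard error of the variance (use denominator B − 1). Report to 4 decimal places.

SE* = 187.0861

Bootstrap SE is the standard deviation of the 10 replicate variances.
Mean of replicates: (665.3 + 887.0 + 841.3 + 1072.3 + 1168.0 + 852.2 + 1085.4 + 1017.1 + 1196.2 + 699.6) / 10 = 9484.40000 / 10 = 948.44000
Sum of squared deviations: (−283.14000)² + (−61.44000)² + (−107.14000)² + (+123.86000)² + (+219.56000)² + (−96.24000)² + (+136.96000)² + (+68.66000)² + (+247.76000)² + (−248.84000)² = 315010.74400
Variance = 315010.74400 / 9 = 35001.19378
SE* = √35001.19378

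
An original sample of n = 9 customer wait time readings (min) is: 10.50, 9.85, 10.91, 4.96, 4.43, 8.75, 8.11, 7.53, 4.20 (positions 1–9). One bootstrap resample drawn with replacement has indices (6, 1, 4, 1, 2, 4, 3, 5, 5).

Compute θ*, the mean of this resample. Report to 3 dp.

θ* = 7.699

Resample values: 8.75, 10.50, 4.96, 10.50, 9.85, 4.96, 10.91, 4.43, 4.43.
Mean = (8.75 + 10.50 + 4.96 + 10.50 + 9.85 + 4.96 + 10.91 + 4.43 + 4.43) / 9 = 69.290 / 9 = 7.699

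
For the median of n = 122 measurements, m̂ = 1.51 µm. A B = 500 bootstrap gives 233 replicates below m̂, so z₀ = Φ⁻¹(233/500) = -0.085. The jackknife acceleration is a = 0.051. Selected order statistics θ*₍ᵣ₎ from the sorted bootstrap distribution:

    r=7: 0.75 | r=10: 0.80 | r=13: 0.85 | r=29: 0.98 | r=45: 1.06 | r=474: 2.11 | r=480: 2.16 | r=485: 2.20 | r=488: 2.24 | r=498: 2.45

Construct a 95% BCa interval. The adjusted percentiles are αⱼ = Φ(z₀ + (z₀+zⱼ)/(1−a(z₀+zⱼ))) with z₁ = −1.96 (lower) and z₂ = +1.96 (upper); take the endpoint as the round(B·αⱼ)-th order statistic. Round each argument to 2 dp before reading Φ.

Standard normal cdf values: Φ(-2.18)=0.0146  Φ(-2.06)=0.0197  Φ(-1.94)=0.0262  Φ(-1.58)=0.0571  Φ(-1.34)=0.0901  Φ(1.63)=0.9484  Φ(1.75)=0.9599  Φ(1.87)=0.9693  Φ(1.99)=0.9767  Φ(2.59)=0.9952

Lower: z₀ + z₁ = -0.085 + (-1.960) = -2.045; 1 − a(z₀+z₁) = 1 − (0.051)(-2.045) = 1.1043; argument = -0.085 + (-2.045)/1.1043 = -1.9369 → -1.94.
α₁ = Φ(-1.94) = 0.0262; rank = round(500 × 0.0262) = 13; θ*₍13₎ = 0.85.
Upper: z₀ + z₂ = 1.875; 1 − a(z₀+z₂) = 0.9044; argument = 1.9883 → 1.99; α₂ = 0.9767; rank = 488; θ*₍488₎ = 2.24.

(0.85, 2.24)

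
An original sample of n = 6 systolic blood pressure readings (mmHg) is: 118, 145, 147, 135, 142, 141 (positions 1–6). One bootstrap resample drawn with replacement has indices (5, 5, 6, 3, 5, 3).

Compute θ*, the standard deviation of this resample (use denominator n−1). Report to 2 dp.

Resample values: 142, 142, 141, 147, 142, 147.
Mean = 143.5000; sum of squared deviations = 37.5000
s² = 37.5000 / 5 = 7.5000
s = √7.5000 = 2.74

θ* = 2.74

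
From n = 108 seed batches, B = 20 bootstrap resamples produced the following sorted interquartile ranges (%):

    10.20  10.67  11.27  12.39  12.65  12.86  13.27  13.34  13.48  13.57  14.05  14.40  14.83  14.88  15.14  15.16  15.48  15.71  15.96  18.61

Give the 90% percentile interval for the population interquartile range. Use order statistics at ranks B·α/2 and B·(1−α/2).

α = 0.10; lower rank = 20 × 0.050 = 1; upper rank = 20 × 0.950 = 19.
The 1st smallest replicate is 10.20; the 19th is 15.96.

(10.20, 15.96)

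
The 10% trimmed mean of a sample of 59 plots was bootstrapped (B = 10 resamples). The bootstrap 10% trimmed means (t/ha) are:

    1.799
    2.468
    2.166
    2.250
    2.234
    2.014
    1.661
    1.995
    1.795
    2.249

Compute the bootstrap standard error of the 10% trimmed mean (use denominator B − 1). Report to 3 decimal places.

Bootstrap SE is the standard deviation of the 10 replicate 10% trimmed means.
Mean of replicates: (1.799 + 2.468 + 2.166 + 2.250 + 2.234 + 2.014 + 1.661 + 1.995 + 1.795 + 2.249) / 10 = 20.6310 / 10 = 2.0631
Sum of squared deviations: (−0.2641)² + (+0.4049)² + (+0.1029)² + (+0.1869)² + (+0.1709)² + (−0.0491)² + (−0.4021)² + (−0.0681)² + (−0.2681)² + (+0.1859)² = 0.5836
Variance = 0.5836 / 9 = 0.0648
SE* = √0.0648

SE* = 0.255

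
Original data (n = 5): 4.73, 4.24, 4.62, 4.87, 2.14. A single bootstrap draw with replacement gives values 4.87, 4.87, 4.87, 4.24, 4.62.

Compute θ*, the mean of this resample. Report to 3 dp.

Mean = (4.87 + 4.87 + 4.87 + 4.24 + 4.62) / 5 = 23.470 / 5 = 4.694

θ* = 4.694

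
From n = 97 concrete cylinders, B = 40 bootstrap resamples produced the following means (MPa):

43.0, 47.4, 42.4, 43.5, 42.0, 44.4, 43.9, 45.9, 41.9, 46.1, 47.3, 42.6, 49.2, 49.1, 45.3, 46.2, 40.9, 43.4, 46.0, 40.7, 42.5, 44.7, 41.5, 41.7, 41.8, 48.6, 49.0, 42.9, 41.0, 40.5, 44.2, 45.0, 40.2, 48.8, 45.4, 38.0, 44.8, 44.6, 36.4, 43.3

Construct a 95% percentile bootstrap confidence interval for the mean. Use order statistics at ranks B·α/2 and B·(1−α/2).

Sorted replicates: 36.4, 38.0, 40.2, 40.5, 40.7, 40.9, 41.0, 41.5, 41.7, 41.8, 41.9, 42.0, 42.4, 42.5, 42.6, 42.9, 43.0, 43.3, 43.4, 43.5, 43.9, 44.2, 44.4, 44.6, 44.7, 44.8, 45.0, 45.3, 45.4, 45.9, 46.0, 46.1, 46.2, 47.3, 47.4, 48.6, 48.8, 49.0, 49.1, 49.2
α = 0.05; lower rank = 40 × 0.025 = 1; upper rank = 40 × 0.975 = 39.
The 1st smallest replicate is 36.4; the 39th is 49.1.

(36.4, 49.1)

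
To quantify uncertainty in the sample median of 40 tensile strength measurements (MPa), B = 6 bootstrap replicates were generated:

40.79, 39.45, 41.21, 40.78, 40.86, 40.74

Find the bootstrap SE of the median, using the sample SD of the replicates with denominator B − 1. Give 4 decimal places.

Bootstrap SE is the standard deviation of the 6 replicate medians.
Mean of replicates: (40.79 + 39.45 + 41.21 + 40.78 + 40.86 + 40.74) / 6 = 243.83000 / 6 = 40.63833
Sum of squared deviations: (+0.15167)² + (−1.18833)² + (+0.57167)² + (+0.14167)² + (+0.22167)² + (+0.10167)² = 1.84148
Variance = 1.84148 / 5 = 0.36830
SE* = √0.36830

SE* = 0.6069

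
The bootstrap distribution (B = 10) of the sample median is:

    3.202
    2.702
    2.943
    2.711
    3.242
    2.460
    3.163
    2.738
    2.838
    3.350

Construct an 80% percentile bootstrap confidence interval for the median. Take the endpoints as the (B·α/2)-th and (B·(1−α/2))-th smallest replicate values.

(2.460, 3.242)

Sorted replicates: 2.460, 2.702, 2.711, 2.738, 2.838, 2.943, 3.163, 3.202, 3.242, 3.350
α = 0.20; lower rank = 10 × 0.100 = 1; upper rank = 10 × 0.900 = 9.
The 1st smallest replicate is 2.460; the 9th is 3.242.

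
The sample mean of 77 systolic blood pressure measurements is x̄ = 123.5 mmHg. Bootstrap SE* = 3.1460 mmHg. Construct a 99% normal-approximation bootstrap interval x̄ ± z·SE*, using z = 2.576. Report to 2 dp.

(115.40, 131.60)

Margin = 2.576 × 3.1460 = 8.104
Interval: 123.5 ± 8.104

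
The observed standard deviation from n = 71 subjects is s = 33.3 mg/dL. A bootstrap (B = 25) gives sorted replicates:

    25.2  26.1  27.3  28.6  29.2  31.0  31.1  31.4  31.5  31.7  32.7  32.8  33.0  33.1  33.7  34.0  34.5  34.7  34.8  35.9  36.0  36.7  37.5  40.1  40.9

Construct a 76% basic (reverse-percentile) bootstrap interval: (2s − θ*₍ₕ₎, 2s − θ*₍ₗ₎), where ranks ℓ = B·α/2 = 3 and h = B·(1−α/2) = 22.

(29.9, 39.3)

Percentile endpoints at ranks 3 and 22: θ*₍3₎ = 27.3, θ*₍22₎ = 36.7.
Basic interval reflects these around s:
  lower = 2 × 33.3 − 36.7 = 29.9
  upper = 2 × 33.3 − 27.3 = 39.3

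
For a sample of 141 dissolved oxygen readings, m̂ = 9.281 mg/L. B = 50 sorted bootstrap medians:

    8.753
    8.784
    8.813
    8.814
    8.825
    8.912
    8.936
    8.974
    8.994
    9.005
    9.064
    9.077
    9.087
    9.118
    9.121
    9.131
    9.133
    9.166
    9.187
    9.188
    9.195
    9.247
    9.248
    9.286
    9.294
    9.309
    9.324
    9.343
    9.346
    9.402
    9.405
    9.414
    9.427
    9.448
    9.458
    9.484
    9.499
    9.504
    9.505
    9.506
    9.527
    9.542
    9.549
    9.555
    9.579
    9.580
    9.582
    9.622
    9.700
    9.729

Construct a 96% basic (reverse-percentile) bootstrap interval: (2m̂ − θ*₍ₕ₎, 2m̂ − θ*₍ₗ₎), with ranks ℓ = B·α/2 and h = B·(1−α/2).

(8.862, 9.809)

Percentile endpoints at ranks 1 and 49: θ*₍1₎ = 8.753, θ*₍49₎ = 9.700.
Basic interval reflects these around m̂:
  lower = 2 × 9.281 − 9.700 = 8.862
  upper = 2 × 9.281 − 8.753 = 9.809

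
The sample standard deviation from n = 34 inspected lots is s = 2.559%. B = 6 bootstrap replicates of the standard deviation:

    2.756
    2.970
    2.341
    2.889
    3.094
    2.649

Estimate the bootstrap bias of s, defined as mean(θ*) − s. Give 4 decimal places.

mean(θ*) = (2.756 + 2.970 + 2.341 + 2.889 + 3.094 + 2.649) / 6 = 2.78317
bias = 2.78317 − 2.559

bias = +0.2242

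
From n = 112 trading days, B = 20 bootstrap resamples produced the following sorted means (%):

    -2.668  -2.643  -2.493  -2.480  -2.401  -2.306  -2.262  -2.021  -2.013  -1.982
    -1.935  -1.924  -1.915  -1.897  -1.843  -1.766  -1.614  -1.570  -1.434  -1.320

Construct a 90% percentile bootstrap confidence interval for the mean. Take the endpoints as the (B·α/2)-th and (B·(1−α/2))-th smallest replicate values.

α = 0.10; lower rank = 20 × 0.050 = 1; upper rank = 20 × 0.950 = 19.
The 1st smallest replicate is -2.668; the 19th is -1.434.

(-2.668, -1.434)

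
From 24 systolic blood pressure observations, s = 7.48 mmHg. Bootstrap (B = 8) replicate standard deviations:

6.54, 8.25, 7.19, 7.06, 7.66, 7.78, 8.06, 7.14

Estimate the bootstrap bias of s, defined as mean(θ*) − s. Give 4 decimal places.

bias = −0.0200

mean(θ*) = (6.54 + 8.25 + 7.19 + 7.06 + 7.66 + 7.78 + 8.06 + 7.14) / 8 = 7.46000
bias = 7.46000 − 7.48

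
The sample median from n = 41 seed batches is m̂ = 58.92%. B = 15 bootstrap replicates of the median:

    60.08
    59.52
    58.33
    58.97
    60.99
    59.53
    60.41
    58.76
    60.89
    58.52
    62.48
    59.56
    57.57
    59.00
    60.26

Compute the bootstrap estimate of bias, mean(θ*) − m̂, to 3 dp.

bias = +0.738

mean(θ*) = (60.08 + 59.52 + 58.33 + 58.97 + 60.99 + 59.53 + 60.41 + 58.76 + 60.89 + 58.52 + 62.48 + 59.56 + 57.57 + 59.00 + 60.26) / 15 = 59.6580
bias = 59.6580 − 58.92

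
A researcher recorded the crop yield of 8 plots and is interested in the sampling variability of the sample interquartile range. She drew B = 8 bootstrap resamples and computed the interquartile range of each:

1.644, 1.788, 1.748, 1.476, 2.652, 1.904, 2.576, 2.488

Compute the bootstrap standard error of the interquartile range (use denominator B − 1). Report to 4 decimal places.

Bootstrap SE is the standard deviation of the 8 replicate interquartile ranges.
Mean of replicates: (1.644 + 1.788 + 1.748 + 1.476 + 2.652 + 1.904 + 2.576 + 2.488) / 8 = 16.27600 / 8 = 2.03450
Sum of squared deviations: (−0.39050)² + (−0.24650)² + (−0.28650)² + (−0.55850)² + (+0.61750)² + (−0.13050)² + (+0.54150)² + (+0.45350)² = 1.50448
Variance = 1.50448 / 7 = 0.21493
SE* = √0.21493

SE* = 0.4636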